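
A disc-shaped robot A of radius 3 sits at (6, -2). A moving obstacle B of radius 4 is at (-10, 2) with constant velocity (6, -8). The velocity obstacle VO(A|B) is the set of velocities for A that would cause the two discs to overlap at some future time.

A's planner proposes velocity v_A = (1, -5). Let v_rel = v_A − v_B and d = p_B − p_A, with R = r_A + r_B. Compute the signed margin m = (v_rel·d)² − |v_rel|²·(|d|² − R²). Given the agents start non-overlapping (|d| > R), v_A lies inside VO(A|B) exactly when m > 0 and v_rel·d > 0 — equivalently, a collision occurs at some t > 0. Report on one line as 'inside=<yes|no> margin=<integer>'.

d = (-16, 4),  |d|² = 272;  R = 3+4 = 7,  c = 272−7² = 223
v_rel = (-5, 3),  |v_rel|² = 34;  v_rel·d = (-5)·(-16) + (3)·(4) = 92
34·t² − 184·t + 223 = 0  ⇒  m = 92² − 34·223 = 882
m = 882 > 0,  v_rel·d = 92 > 0  ⇒  inside

inside=yes margin=882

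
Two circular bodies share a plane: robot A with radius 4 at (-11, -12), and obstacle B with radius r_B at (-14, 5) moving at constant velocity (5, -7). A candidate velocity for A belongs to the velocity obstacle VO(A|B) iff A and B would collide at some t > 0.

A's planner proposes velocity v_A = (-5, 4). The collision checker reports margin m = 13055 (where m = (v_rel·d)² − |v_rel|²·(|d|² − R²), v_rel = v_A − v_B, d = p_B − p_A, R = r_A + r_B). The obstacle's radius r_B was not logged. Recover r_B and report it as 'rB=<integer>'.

m = 13055
d = (-3, 17);  v_rel = (-10, 11),  |v_rel|² = 221
v_rel×d = (-10)·(17) − (11)·(-3) = -137
since m = R²·221 − (-137)²:  R² = (18769 + 13055) / 221 = 144
R = √144 = 12  ⇒  r_B = 12 − 4 = 8

rB=8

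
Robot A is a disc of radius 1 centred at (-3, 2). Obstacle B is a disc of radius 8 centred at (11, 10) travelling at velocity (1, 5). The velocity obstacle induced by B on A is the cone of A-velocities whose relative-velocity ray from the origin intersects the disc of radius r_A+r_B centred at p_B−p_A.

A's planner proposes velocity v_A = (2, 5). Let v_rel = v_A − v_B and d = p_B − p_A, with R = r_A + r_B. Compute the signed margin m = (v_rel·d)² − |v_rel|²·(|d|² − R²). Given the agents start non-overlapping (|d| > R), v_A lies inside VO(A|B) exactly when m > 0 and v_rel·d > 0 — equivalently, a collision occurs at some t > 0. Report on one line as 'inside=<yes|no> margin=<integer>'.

d = (14, 8),  |d|² = 260;  R = 1+8 = 9,  c = 260−9² = 179
v_rel = (1, 0),  |v_rel|² = 1;  v_rel·d = (1)·(14) + (0)·(8) = 14
1·t² − 28·t + 179 = 0  ⇒  m = 14² − 1·179 = 17
m = 17 > 0,  v_rel·d = 14 > 0  ⇒  inside

inside=yes margin=17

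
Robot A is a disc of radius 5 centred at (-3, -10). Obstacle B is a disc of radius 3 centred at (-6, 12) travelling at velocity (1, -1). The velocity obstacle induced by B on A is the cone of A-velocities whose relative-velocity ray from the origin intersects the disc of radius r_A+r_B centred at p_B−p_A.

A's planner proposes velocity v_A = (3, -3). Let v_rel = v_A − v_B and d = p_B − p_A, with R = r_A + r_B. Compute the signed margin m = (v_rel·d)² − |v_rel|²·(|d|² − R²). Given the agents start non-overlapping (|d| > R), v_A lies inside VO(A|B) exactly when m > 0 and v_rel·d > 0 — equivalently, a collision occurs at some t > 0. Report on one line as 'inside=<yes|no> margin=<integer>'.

d = (-3, 22),  |d|² = 493;  R = 5+3 = 8,  c = 493−8² = 429
v_rel = (2, -2),  |v_rel|² = 8;  v_rel·d = (2)·(-3) + (-2)·(22) = -50
8·t² + 100·t + 429 = 0  ⇒  m = (-50)² − 8·429 = -932
m = -932 < 0,  v_rel·d = -50 < 0  ⇒  outside

inside=no margin=-932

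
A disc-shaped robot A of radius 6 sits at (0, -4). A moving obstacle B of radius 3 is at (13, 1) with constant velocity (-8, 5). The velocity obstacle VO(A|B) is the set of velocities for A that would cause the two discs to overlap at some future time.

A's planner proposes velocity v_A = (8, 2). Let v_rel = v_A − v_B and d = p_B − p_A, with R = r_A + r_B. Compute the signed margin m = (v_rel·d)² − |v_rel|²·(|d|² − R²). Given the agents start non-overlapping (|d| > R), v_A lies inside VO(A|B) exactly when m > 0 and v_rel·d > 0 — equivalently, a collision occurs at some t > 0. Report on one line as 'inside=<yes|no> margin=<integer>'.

d = (13, 5),  |d|² = 194;  R = 6+3 = 9,  c = 194−9² = 113
v_rel = (16, -3),  |v_rel|² = 265;  v_rel·d = (16)·(13) + (-3)·(5) = 193
265·t² − 386·t + 113 = 0  ⇒  m = 193² − 265·113 = 7304
m = 7304 > 0,  v_rel·d = 193 > 0  ⇒  inside

inside=yes margin=7304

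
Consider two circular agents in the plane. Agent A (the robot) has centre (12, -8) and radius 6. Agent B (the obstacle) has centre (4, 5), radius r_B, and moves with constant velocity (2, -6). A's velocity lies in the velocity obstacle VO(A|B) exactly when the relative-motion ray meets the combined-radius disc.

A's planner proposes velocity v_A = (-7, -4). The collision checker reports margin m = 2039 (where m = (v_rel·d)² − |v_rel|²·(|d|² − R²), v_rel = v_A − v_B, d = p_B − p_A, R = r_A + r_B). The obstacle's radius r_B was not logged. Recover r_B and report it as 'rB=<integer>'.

m = 2039
d = (-8, 13);  v_rel = (-9, 2),  |v_rel|² = 85
v_rel×d = (-9)·(13) − (2)·(-8) = -101
since m = R²·85 − (-101)²:  R² = (10201 + 2039) / 85 = 144
R = √144 = 12  ⇒  r_B = 12 − 6 = 6

rB=6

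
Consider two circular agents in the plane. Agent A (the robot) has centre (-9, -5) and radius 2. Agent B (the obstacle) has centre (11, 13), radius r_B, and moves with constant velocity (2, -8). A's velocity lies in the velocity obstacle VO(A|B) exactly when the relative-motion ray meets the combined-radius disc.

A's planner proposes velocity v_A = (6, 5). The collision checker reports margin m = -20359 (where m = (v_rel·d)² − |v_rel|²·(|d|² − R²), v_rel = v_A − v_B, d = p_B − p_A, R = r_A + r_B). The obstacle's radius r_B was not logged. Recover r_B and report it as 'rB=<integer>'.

m = -20359
d = (20, 18);  v_rel = (4, 13),  |v_rel|² = 185
v_rel×d = (4)·(18) − (13)·(20) = -188
since m = R²·185 − (-188)²:  R² = (35344 + -20359) / 185 = 81
R = √81 = 9  ⇒  r_B = 9 − 2 = 7

rB=7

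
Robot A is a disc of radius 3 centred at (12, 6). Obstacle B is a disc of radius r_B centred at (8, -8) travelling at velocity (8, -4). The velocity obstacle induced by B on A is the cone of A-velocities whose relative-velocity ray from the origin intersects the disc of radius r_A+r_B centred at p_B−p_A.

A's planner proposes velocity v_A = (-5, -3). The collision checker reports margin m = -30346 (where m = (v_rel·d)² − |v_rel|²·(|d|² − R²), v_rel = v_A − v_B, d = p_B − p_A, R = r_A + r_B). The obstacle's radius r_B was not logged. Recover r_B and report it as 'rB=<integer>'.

m = -30346
d = (-4, -14);  v_rel = (-13, 1),  |v_rel|² = 170
v_rel×d = (-13)·(-14) − (1)·(-4) = 186
since m = R²·170 − 186²:  R² = (34596 + -30346) / 170 = 25
R = √25 = 5  ⇒  r_B = 5 − 3 = 2

rB=2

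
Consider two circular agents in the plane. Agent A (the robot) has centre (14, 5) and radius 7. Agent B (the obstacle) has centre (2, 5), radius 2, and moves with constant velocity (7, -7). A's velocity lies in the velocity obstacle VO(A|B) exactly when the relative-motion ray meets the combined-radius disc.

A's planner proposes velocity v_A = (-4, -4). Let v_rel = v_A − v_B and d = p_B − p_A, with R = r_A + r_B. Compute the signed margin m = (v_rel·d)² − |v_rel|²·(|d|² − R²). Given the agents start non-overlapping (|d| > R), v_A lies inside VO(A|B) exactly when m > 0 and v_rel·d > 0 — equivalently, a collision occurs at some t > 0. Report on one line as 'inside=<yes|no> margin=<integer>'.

d = (-12, 0),  |d|² = 144;  R = 7+2 = 9,  c = 144−9² = 63
v_rel = (-11, 3),  |v_rel|² = 130;  v_rel·d = (-11)·(-12) + (3)·(0) = 132
130·t² − 264·t + 63 = 0  ⇒  m = 132² − 130·63 = 9234
m = 9234 > 0,  v_rel·d = 132 > 0  ⇒  inside

inside=yes margin=9234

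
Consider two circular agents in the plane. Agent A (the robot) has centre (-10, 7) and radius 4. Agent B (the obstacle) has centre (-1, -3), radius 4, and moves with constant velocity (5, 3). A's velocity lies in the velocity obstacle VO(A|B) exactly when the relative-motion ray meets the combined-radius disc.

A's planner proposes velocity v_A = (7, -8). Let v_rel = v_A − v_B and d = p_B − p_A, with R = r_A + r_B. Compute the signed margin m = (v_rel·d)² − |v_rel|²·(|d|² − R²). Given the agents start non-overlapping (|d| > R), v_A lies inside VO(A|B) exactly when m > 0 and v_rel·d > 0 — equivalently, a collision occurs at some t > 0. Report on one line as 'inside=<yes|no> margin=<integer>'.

d = (9, -10),  |d|² = 181;  R = 4+4 = 8,  c = 181−8² = 117
v_rel = (2, -11),  |v_rel|² = 125;  v_rel·d = (2)·(9) + (-11)·(-10) = 128
125·t² − 256·t + 117 = 0  ⇒  m = 128² − 125·117 = 1759
m = 1759 > 0,  v_rel·d = 128 > 0  ⇒  inside

inside=yes margin=1759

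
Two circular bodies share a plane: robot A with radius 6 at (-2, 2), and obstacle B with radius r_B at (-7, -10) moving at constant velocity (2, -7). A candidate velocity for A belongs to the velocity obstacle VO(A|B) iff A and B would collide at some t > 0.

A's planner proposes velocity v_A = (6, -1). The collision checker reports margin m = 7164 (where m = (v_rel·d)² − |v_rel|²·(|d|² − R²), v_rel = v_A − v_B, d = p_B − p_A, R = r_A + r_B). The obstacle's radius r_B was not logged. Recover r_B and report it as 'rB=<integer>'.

m = 7164
d = (-5, -12);  v_rel = (4, 6),  |v_rel|² = 52
v_rel×d = (4)·(-12) − (6)·(-5) = -18
since m = R²·52 − (-18)²:  R² = (324 + 7164) / 52 = 144
R = √144 = 12  ⇒  r_B = 12 − 6 = 6

rB=6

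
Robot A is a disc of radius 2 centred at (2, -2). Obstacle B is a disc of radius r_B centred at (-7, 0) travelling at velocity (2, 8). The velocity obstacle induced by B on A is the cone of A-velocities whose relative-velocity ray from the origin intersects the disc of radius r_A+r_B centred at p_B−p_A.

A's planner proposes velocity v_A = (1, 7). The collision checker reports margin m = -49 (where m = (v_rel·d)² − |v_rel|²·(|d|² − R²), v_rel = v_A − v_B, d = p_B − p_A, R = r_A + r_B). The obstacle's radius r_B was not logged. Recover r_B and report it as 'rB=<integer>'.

m = -49
d = (-9, 2);  v_rel = (-1, -1),  |v_rel|² = 2
v_rel×d = (-1)·(2) − (-1)·(-9) = -11
since m = R²·2 − (-11)²:  R² = (121 + -49) / 2 = 36
R = √36 = 6  ⇒  r_B = 6 − 2 = 4

rB=4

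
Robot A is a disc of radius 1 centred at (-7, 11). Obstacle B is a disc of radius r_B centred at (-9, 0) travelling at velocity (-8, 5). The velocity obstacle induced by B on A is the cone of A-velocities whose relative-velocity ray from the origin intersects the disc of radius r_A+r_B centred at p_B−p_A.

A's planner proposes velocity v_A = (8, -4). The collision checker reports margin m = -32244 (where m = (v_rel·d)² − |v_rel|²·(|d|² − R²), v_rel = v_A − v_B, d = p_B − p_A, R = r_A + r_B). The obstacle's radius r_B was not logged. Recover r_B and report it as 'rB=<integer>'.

m = -32244
d = (-2, -11);  v_rel = (16, -9),  |v_rel|² = 337
v_rel×d = (16)·(-11) − (-9)·(-2) = -194
since m = R²·337 − (-194)²:  R² = (37636 + -32244) / 337 = 16
R = √16 = 4  ⇒  r_B = 4 − 1 = 3

rB=3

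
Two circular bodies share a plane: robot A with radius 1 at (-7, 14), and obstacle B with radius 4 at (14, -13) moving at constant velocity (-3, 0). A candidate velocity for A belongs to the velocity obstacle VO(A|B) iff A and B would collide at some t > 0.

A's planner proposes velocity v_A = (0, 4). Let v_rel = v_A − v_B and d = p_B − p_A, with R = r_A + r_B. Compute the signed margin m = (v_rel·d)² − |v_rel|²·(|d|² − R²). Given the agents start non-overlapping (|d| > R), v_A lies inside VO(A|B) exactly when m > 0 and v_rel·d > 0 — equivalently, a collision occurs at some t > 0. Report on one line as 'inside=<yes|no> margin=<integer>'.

d = (21, -27),  |d|² = 1170;  R = 1+4 = 5,  c = 1170−5² = 1145
v_rel = (3, 4),  |v_rel|² = 25;  v_rel·d = (3)·(21) + (4)·(-27) = -45
25·t² + 90·t + 1145 = 0  ⇒  m = (-45)² − 25·1145 = -26600
m = -26600 < 0,  v_rel·d = -45 < 0  ⇒  outside

inside=no margin=-26600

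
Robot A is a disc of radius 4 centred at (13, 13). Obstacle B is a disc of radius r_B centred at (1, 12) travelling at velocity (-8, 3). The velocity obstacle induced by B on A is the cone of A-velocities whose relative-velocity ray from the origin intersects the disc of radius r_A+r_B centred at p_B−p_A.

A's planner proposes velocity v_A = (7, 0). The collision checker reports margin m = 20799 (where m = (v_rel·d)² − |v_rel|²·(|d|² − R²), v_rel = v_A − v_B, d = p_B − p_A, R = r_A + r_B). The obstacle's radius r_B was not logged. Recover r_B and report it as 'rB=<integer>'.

m = 20799
d = (-12, -1);  v_rel = (15, -3),  |v_rel|² = 234
v_rel×d = (15)·(-1) − (-3)·(-12) = -51
since m = R²·234 − (-51)²:  R² = (2601 + 20799) / 234 = 100
R = √100 = 10  ⇒  r_B = 10 − 4 = 6

rB=6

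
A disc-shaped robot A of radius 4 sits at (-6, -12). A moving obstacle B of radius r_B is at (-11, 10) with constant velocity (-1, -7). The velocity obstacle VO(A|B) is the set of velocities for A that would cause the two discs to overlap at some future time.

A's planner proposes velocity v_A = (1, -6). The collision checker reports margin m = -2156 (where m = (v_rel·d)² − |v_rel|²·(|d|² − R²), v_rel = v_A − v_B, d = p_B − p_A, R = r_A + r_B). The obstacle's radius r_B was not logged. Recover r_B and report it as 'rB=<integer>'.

m = -2156
d = (-5, 22);  v_rel = (2, 1),  |v_rel|² = 5
v_rel×d = (2)·(22) − (1)·(-5) = 49
since m = R²·5 − 49²:  R² = (2401 + -2156) / 5 = 49
R = √49 = 7  ⇒  r_B = 7 − 4 = 3

rB=3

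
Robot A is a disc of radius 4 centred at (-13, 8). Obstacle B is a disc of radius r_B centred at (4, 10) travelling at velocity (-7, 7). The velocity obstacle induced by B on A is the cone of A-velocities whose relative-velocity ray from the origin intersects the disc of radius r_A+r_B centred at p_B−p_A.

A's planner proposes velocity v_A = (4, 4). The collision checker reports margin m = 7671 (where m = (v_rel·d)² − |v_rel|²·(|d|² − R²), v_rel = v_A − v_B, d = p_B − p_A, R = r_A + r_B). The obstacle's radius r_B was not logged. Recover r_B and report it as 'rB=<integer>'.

m = 7671
d = (17, 2);  v_rel = (11, -3),  |v_rel|² = 130
v_rel×d = (11)·(2) − (-3)·(17) = 73
since m = R²·130 − 73²:  R² = (5329 + 7671) / 130 = 100
R = √100 = 10  ⇒  r_B = 10 − 4 = 6

rB=6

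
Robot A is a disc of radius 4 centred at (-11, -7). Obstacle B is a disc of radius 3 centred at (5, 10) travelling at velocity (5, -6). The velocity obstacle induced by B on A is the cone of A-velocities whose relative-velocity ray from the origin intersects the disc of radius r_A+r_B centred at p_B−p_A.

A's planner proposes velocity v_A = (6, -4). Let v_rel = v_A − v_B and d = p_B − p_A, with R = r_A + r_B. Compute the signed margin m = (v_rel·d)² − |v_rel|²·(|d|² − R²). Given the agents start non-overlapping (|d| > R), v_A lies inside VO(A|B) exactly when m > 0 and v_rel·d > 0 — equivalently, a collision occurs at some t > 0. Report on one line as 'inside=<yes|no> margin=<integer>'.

d = (16, 17),  |d|² = 545;  R = 4+3 = 7,  c = 545−7² = 496
v_rel = (1, 2),  |v_rel|² = 5;  v_rel·d = (1)·(16) + (2)·(17) = 50
5·t² − 100·t + 496 = 0  ⇒  m = 50² − 5·496 = 20
m = 20 > 0,  v_rel·d = 50 > 0  ⇒  inside

inside=yes margin=20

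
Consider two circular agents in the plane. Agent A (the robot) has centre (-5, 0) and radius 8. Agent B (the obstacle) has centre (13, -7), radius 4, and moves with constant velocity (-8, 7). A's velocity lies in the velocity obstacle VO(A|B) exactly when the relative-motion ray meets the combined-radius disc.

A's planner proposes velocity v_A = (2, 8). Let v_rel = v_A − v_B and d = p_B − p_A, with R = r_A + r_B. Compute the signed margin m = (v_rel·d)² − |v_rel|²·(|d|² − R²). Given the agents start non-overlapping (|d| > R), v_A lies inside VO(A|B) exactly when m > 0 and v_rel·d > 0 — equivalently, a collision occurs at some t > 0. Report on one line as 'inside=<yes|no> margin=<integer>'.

d = (18, -7),  |d|² = 373;  R = 8+4 = 12,  c = 373−12² = 229
v_rel = (10, 1),  |v_rel|² = 101;  v_rel·d = (10)·(18) + (1)·(-7) = 173
101·t² − 346·t + 229 = 0  ⇒  m = 173² − 101·229 = 6800
m = 6800 > 0,  v_rel·d = 173 > 0  ⇒  inside

inside=yes margin=6800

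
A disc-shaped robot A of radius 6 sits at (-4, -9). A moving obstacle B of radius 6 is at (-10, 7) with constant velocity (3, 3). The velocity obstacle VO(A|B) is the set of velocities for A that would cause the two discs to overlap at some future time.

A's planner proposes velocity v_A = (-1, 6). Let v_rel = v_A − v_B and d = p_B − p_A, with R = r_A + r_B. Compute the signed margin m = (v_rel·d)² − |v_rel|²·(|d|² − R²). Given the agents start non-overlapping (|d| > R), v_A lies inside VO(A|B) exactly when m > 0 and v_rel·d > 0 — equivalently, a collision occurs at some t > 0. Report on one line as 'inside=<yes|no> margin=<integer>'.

d = (-6, 16),  |d|² = 292;  R = 6+6 = 12,  c = 292−12² = 148
v_rel = (-4, 3),  |v_rel|² = 25;  v_rel·d = (-4)·(-6) + (3)·(16) = 72
25·t² − 144·t + 148 = 0  ⇒  m = 72² − 25·148 = 1484
m = 1484 > 0,  v_rel·d = 72 > 0  ⇒  inside

inside=yes margin=1484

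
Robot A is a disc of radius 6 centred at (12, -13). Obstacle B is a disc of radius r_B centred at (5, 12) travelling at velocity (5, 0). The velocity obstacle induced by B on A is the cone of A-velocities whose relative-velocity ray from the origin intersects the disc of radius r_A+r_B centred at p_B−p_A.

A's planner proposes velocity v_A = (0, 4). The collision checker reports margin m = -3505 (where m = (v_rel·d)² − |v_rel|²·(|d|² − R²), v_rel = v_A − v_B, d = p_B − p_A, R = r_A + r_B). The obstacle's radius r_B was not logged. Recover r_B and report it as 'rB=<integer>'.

m = -3505
d = (-7, 25);  v_rel = (-5, 4),  |v_rel|² = 41
v_rel×d = (-5)·(25) − (4)·(-7) = -97
since m = R²·41 − (-97)²:  R² = (9409 + -3505) / 41 = 144
R = √144 = 12  ⇒  r_B = 12 − 6 = 6

rB=6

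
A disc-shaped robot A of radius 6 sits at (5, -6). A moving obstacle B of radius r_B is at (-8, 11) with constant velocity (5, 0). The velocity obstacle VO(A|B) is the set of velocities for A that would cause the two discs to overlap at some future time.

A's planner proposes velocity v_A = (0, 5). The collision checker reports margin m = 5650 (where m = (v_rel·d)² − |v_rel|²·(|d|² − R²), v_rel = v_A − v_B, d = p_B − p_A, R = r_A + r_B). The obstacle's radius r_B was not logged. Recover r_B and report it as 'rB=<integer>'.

m = 5650
d = (-13, 17);  v_rel = (-5, 5),  |v_rel|² = 50
v_rel×d = (-5)·(17) − (5)·(-13) = -20
since m = R²·50 − (-20)²:  R² = (400 + 5650) / 50 = 121
R = √121 = 11  ⇒  r_B = 11 − 6 = 5

rB=5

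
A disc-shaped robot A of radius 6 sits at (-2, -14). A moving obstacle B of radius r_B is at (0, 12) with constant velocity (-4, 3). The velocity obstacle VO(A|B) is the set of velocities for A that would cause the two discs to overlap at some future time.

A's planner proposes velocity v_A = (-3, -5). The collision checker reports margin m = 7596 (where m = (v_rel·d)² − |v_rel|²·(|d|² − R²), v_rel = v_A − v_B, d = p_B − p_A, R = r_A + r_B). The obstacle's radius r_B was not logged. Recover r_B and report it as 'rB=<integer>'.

m = 7596
d = (2, 26);  v_rel = (1, -8),  |v_rel|² = 65
v_rel×d = (1)·(26) − (-8)·(2) = 42
since m = R²·65 − 42²:  R² = (1764 + 7596) / 65 = 144
R = √144 = 12  ⇒  r_B = 12 − 6 = 6

rB=6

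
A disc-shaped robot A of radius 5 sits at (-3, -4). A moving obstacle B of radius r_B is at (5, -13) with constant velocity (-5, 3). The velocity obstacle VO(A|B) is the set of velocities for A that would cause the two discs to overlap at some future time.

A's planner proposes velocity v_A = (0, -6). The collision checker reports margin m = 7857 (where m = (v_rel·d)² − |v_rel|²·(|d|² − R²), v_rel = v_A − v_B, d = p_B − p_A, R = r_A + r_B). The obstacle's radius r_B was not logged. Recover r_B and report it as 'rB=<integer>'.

m = 7857
d = (8, -9);  v_rel = (5, -9),  |v_rel|² = 106
v_rel×d = (5)·(-9) − (-9)·(8) = 27
since m = R²·106 − 27²:  R² = (729 + 7857) / 106 = 81
R = √81 = 9  ⇒  r_B = 9 − 5 = 4

rB=4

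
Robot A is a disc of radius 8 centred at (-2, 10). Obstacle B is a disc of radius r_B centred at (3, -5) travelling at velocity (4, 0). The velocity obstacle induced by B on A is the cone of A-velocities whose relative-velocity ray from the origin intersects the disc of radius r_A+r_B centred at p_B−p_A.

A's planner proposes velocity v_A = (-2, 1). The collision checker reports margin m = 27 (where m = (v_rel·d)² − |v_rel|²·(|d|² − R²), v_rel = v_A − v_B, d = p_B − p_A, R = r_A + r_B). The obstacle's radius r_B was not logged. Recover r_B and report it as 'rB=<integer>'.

m = 27
d = (5, -15);  v_rel = (-6, 1),  |v_rel|² = 37
v_rel×d = (-6)·(-15) − (1)·(5) = 85
since m = R²·37 − 85²:  R² = (7225 + 27) / 37 = 196
R = √196 = 14  ⇒  r_B = 14 − 8 = 6

rB=6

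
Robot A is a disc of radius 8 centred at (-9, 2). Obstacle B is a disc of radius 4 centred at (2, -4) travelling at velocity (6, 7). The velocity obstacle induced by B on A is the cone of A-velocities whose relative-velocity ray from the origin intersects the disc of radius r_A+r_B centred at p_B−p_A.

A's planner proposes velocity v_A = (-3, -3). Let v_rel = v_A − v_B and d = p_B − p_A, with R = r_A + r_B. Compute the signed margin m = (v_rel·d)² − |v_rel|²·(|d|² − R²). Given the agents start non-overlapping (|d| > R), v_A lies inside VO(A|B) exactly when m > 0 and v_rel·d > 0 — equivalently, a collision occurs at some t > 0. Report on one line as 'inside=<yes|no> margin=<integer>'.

d = (11, -6),  |d|² = 157;  R = 8+4 = 12,  c = 157−12² = 13
v_rel = (-9, -10),  |v_rel|² = 181;  v_rel·d = (-9)·(11) + (-10)·(-6) = -39
181·t² + 78·t + 13 = 0  ⇒  m = (-39)² − 181·13 = -832
m = -832 < 0,  v_rel·d = -39 < 0  ⇒  outside

inside=no margin=-832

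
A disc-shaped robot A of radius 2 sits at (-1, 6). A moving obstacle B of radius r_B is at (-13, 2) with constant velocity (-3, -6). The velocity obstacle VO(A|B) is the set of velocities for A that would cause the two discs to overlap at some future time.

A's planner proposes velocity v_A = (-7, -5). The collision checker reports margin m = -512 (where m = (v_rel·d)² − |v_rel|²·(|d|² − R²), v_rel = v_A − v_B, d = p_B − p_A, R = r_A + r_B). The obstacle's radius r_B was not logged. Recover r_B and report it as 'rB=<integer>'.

m = -512
d = (-12, -4);  v_rel = (-4, 1),  |v_rel|² = 17
v_rel×d = (-4)·(-4) − (1)·(-12) = 28
since m = R²·17 − 28²:  R² = (784 + -512) / 17 = 16
R = √16 = 4  ⇒  r_B = 4 − 2 = 2

rB=2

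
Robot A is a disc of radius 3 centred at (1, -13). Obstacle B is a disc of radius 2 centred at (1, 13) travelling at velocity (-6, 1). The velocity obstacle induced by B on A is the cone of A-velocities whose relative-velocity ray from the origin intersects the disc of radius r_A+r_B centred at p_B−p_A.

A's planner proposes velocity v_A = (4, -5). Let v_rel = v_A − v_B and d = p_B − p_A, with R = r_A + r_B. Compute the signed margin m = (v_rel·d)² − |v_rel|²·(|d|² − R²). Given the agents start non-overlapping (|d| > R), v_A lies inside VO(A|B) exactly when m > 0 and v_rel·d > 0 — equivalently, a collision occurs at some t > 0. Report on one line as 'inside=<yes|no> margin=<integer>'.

d = (0, 26),  |d|² = 676;  R = 3+2 = 5,  c = 676−5² = 651
v_rel = (10, -6),  |v_rel|² = 136;  v_rel·d = (10)·(0) + (-6)·(26) = -156
136·t² + 312·t + 651 = 0  ⇒  m = (-156)² − 136·651 = -64200
m = -64200 < 0,  v_rel·d = -156 < 0  ⇒  outside

inside=no margin=-64200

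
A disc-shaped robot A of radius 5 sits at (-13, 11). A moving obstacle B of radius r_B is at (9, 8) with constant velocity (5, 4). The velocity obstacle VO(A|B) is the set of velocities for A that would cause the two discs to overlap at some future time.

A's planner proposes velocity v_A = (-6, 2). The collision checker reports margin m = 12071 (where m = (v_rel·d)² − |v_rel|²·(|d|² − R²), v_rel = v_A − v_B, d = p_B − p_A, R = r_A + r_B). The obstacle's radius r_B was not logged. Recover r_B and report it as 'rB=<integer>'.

m = 12071
d = (22, -3);  v_rel = (-11, -2),  |v_rel|² = 125
v_rel×d = (-11)·(-3) − (-2)·(22) = 77
since m = R²·125 − 77²:  R² = (5929 + 12071) / 125 = 144
R = √144 = 12  ⇒  r_B = 12 − 5 = 7

rB=7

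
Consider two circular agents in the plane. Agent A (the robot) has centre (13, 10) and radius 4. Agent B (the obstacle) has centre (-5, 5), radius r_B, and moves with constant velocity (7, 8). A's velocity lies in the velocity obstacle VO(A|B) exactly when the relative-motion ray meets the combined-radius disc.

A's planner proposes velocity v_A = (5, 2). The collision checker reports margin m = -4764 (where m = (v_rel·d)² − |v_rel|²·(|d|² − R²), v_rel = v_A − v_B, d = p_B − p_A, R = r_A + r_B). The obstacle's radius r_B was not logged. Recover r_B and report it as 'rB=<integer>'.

m = -4764
d = (-18, -5);  v_rel = (-2, -6),  |v_rel|² = 40
v_rel×d = (-2)·(-5) − (-6)·(-18) = -98
since m = R²·40 − (-98)²:  R² = (9604 + -4764) / 40 = 121
R = √121 = 11  ⇒  r_B = 11 − 4 = 7

rB=7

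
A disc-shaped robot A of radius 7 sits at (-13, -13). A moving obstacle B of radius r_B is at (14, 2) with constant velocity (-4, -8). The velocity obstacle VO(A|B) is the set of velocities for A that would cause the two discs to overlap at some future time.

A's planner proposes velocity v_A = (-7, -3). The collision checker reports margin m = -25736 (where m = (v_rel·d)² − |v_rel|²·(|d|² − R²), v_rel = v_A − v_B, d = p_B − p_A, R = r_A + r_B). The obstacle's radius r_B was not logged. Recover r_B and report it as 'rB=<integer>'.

m = -25736
d = (27, 15);  v_rel = (-3, 5),  |v_rel|² = 34
v_rel×d = (-3)·(15) − (5)·(27) = -180
since m = R²·34 − (-180)²:  R² = (32400 + -25736) / 34 = 196
R = √196 = 14  ⇒  r_B = 14 − 7 = 7

rB=7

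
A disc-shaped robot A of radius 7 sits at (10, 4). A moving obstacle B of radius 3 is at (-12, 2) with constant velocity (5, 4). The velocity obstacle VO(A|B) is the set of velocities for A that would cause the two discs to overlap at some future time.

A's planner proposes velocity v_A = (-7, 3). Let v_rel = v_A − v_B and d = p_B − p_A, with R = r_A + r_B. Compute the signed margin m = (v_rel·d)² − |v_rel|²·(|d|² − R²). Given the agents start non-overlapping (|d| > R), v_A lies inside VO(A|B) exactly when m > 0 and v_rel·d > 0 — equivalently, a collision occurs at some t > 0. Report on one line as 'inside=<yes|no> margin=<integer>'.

d = (-22, -2),  |d|² = 488;  R = 7+3 = 10,  c = 488−10² = 388
v_rel = (-12, -1),  |v_rel|² = 145;  v_rel·d = (-12)·(-22) + (-1)·(-2) = 266
145·t² − 532·t + 388 = 0  ⇒  m = 266² − 145·388 = 14496
m = 14496 > 0,  v_rel·d = 266 > 0  ⇒  inside

inside=yes margin=14496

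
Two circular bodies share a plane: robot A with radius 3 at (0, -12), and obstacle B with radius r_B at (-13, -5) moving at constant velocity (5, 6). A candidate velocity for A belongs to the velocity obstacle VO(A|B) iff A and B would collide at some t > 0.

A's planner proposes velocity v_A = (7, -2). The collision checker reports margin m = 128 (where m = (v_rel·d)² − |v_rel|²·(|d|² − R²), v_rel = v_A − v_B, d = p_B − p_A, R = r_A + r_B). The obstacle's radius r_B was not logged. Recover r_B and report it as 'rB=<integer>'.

m = 128
d = (-13, 7);  v_rel = (2, -8),  |v_rel|² = 68
v_rel×d = (2)·(7) − (-8)·(-13) = -90
since m = R²·68 − (-90)²:  R² = (8100 + 128) / 68 = 121
R = √121 = 11  ⇒  r_B = 11 − 3 = 8

rB=8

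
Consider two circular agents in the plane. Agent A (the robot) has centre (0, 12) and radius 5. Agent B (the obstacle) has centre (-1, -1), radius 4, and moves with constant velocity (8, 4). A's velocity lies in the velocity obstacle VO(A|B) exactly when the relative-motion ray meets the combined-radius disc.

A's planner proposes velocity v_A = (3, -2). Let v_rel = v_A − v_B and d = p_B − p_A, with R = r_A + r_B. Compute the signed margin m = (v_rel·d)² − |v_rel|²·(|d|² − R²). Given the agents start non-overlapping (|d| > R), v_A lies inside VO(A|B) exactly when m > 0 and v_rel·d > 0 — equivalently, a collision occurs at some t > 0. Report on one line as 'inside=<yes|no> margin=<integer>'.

d = (-1, -13),  |d|² = 170;  R = 5+4 = 9,  c = 170−9² = 89
v_rel = (-5, -6),  |v_rel|² = 61;  v_rel·d = (-5)·(-1) + (-6)·(-13) = 83
61·t² − 166·t + 89 = 0  ⇒  m = 83² − 61·89 = 1460
m = 1460 > 0,  v_rel·d = 83 > 0  ⇒  inside

inside=yes margin=1460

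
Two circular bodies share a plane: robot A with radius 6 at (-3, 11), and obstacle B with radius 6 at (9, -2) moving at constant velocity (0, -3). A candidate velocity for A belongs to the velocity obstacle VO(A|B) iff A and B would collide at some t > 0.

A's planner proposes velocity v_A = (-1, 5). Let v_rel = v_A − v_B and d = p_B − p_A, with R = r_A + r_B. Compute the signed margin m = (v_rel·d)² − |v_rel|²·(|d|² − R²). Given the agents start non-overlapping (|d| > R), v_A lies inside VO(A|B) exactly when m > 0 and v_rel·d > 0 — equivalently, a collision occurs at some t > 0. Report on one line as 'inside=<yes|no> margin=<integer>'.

d = (12, -13),  |d|² = 313;  R = 6+6 = 12,  c = 313−12² = 169
v_rel = (-1, 8),  |v_rel|² = 65;  v_rel·d = (-1)·(12) + (8)·(-13) = -116
65·t² + 232·t + 169 = 0  ⇒  m = (-116)² − 65·169 = 2471
m = 2471 > 0,  v_rel·d = -116 < 0  ⇒  outside

inside=no margin=2471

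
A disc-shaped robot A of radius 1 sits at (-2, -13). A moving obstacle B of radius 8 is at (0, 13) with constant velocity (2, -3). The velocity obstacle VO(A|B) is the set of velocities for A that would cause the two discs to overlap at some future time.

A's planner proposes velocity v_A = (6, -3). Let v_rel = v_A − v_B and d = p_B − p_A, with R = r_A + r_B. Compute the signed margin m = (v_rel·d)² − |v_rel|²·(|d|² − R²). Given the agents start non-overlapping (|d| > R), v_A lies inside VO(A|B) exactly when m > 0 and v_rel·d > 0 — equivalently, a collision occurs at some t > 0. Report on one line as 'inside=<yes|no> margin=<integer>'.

d = (2, 26),  |d|² = 680;  R = 1+8 = 9,  c = 680−9² = 599
v_rel = (4, 0),  |v_rel|² = 16;  v_rel·d = (4)·(2) + (0)·(26) = 8
16·t² − 16·t + 599 = 0  ⇒  m = 8² − 16·599 = -9520
m = -9520 < 0,  v_rel·d = 8 > 0  ⇒  outside

inside=no margin=-9520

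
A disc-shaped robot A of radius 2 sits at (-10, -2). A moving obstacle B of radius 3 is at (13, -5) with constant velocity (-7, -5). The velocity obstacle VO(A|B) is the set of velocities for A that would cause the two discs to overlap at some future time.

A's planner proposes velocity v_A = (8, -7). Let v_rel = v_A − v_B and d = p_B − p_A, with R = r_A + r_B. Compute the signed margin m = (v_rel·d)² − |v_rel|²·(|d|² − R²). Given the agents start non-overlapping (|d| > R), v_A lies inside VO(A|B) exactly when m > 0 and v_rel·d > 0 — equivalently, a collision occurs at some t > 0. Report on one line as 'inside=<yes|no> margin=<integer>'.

d = (23, -3),  |d|² = 538;  R = 2+3 = 5,  c = 538−5² = 513
v_rel = (15, -2),  |v_rel|² = 229;  v_rel·d = (15)·(23) + (-2)·(-3) = 351
229·t² − 702·t + 513 = 0  ⇒  m = 351² − 229·513 = 5724
m = 5724 > 0,  v_rel·d = 351 > 0  ⇒  inside

inside=yes margin=5724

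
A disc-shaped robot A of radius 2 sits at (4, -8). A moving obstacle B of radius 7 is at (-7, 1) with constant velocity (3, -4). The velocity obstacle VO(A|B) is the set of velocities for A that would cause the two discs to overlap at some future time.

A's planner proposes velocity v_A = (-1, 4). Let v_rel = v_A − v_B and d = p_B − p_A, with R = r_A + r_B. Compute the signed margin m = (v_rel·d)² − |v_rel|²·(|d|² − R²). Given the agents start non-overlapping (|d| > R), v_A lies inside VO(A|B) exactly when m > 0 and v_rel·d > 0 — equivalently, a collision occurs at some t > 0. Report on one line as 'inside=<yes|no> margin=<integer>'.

d = (-11, 9),  |d|² = 202;  R = 2+7 = 9,  c = 202−9² = 121
v_rel = (-4, 8),  |v_rel|² = 80;  v_rel·d = (-4)·(-11) + (8)·(9) = 116
80·t² − 232·t + 121 = 0  ⇒  m = 116² − 80·121 = 3776
m = 3776 > 0,  v_rel·d = 116 > 0  ⇒  inside

inside=yes margin=3776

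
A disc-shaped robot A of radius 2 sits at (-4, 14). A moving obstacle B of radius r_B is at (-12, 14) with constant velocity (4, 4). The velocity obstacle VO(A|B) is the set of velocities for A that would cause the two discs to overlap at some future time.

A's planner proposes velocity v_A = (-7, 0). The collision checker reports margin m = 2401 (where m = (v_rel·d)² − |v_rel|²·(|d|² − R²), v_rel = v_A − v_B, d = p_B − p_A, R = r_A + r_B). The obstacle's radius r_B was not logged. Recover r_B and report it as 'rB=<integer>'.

m = 2401
d = (-8, 0);  v_rel = (-11, -4),  |v_rel|² = 137
v_rel×d = (-11)·(0) − (-4)·(-8) = -32
since m = R²·137 − (-32)²:  R² = (1024 + 2401) / 137 = 25
R = √25 = 5  ⇒  r_B = 5 − 2 = 3

rB=3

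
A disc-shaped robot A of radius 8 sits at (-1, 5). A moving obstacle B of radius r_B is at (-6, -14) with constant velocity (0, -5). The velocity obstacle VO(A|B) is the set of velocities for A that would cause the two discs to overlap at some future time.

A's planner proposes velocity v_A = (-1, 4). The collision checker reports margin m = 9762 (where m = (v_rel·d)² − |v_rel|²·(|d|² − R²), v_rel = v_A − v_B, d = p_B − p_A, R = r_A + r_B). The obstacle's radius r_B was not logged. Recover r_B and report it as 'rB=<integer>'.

m = 9762
d = (-5, -19);  v_rel = (-1, 9),  |v_rel|² = 82
v_rel×d = (-1)·(-19) − (9)·(-5) = 64
since m = R²·82 − 64²:  R² = (4096 + 9762) / 82 = 169
R = √169 = 13  ⇒  r_B = 13 − 8 = 5

rB=5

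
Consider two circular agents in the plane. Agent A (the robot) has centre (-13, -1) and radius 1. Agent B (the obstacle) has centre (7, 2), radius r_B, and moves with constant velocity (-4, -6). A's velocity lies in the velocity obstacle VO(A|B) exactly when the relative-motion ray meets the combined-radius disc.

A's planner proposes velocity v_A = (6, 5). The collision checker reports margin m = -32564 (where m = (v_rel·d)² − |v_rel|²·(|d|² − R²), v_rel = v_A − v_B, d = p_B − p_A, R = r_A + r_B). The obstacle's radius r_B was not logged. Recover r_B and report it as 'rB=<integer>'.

m = -32564
d = (20, 3);  v_rel = (10, 11),  |v_rel|² = 221
v_rel×d = (10)·(3) − (11)·(20) = -190
since m = R²·221 − (-190)²:  R² = (36100 + -32564) / 221 = 16
R = √16 = 4  ⇒  r_B = 4 − 1 = 3

rB=3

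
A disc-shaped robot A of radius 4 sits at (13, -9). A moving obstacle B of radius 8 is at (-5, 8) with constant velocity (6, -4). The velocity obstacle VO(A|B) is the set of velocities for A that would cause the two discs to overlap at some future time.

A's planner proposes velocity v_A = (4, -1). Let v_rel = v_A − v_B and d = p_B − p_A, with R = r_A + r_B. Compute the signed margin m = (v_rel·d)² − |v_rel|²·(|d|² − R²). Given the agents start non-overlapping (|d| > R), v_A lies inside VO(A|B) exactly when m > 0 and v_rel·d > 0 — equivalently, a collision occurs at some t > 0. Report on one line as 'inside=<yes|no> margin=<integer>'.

d = (-18, 17),  |d|² = 613;  R = 4+8 = 12,  c = 613−12² = 469
v_rel = (-2, 3),  |v_rel|² = 13;  v_rel·d = (-2)·(-18) + (3)·(17) = 87
13·t² − 174·t + 469 = 0  ⇒  m = 87² − 13·469 = 1472
m = 1472 > 0,  v_rel·d = 87 > 0  ⇒  inside

inside=yes margin=1472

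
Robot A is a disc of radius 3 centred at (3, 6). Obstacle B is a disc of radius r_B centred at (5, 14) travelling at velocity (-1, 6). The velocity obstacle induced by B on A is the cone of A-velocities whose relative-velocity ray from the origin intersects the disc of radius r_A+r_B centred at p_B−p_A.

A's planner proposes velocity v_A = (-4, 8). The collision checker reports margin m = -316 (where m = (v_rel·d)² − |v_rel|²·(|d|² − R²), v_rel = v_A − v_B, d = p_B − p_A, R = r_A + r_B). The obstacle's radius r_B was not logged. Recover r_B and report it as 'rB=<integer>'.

m = -316
d = (2, 8);  v_rel = (-3, 2),  |v_rel|² = 13
v_rel×d = (-3)·(8) − (2)·(2) = -28
since m = R²·13 − (-28)²:  R² = (784 + -316) / 13 = 36
R = √36 = 6  ⇒  r_B = 6 − 3 = 3

rB=3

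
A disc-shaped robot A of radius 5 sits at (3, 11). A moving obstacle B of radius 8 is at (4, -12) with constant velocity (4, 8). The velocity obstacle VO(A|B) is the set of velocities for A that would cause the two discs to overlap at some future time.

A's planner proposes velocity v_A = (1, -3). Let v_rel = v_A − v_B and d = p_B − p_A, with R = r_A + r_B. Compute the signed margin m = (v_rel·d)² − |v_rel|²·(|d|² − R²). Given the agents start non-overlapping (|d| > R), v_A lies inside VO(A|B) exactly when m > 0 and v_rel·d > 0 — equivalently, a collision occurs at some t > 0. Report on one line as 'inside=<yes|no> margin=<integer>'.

d = (1, -23),  |d|² = 530;  R = 5+8 = 13,  c = 530−13² = 361
v_rel = (-3, -11),  |v_rel|² = 130;  v_rel·d = (-3)·(1) + (-11)·(-23) = 250
130·t² − 500·t + 361 = 0  ⇒  m = 250² − 130·361 = 15570
m = 15570 > 0,  v_rel·d = 250 > 0  ⇒  inside

inside=yes margin=15570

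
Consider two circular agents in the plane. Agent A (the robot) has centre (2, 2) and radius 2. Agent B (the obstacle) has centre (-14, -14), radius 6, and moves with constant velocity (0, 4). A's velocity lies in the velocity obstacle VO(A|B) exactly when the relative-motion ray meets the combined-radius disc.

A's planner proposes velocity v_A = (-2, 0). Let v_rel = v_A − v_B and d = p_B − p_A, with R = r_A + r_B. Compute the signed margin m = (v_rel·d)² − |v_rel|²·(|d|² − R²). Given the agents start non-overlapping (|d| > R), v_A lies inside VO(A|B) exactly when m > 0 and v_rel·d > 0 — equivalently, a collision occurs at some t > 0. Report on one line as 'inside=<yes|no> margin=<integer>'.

d = (-16, -16),  |d|² = 512;  R = 2+6 = 8,  c = 512−8² = 448
v_rel = (-2, -4),  |v_rel|² = 20;  v_rel·d = (-2)·(-16) + (-4)·(-16) = 96
20·t² − 192·t + 448 = 0  ⇒  m = 96² − 20·448 = 256
m = 256 > 0,  v_rel·d = 96 > 0  ⇒  inside

inside=yes margin=256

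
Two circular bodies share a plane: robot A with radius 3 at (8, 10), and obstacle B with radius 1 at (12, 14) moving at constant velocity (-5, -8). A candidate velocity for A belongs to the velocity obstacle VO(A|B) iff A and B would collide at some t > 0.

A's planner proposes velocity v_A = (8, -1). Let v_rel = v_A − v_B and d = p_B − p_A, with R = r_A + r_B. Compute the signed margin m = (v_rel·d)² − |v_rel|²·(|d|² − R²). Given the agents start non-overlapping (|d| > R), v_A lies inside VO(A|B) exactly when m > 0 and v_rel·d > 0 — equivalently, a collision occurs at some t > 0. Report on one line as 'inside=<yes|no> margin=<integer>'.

d = (4, 4),  |d|² = 32;  R = 3+1 = 4,  c = 32−4² = 16
v_rel = (13, 7),  |v_rel|² = 218;  v_rel·d = (13)·(4) + (7)·(4) = 80
218·t² − 160·t + 16 = 0  ⇒  m = 80² − 218·16 = 2912
m = 2912 > 0,  v_rel·d = 80 > 0  ⇒  inside

inside=yes margin=2912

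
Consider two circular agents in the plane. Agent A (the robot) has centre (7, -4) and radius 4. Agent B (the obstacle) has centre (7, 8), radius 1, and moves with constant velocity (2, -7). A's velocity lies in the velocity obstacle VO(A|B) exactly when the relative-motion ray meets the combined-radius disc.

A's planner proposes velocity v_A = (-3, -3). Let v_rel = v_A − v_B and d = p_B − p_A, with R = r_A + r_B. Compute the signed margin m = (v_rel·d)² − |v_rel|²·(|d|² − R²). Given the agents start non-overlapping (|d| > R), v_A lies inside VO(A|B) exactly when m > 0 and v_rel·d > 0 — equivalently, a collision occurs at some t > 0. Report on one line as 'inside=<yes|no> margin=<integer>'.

d = (0, 12),  |d|² = 144;  R = 4+1 = 5,  c = 144−5² = 119
v_rel = (-5, 4),  |v_rel|² = 41;  v_rel·d = (-5)·(0) + (4)·(12) = 48
41·t² − 96·t + 119 = 0  ⇒  m = 48² − 41·119 = -2575
m = -2575 < 0,  v_rel·d = 48 > 0  ⇒  outside

inside=no margin=-2575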